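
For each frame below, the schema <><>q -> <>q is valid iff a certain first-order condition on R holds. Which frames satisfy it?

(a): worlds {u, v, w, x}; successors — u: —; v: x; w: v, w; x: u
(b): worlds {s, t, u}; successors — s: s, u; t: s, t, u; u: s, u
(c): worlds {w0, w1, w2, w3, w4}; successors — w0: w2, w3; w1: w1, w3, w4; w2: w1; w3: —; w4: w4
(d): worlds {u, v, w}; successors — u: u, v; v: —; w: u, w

Frame correspondent (Sahlqvist): forall x forall y forall z (Rxy & Ryz -> Rxz) — i.e. transitivity.
(a): fails — Rvx and Rxu but not Rvu.
(b): condition met.
(c): fails — Rw0w2 and Rw2w1 but not Rw0w1.
(d): fails — Rwu and Ruv but not Rwv.

(b)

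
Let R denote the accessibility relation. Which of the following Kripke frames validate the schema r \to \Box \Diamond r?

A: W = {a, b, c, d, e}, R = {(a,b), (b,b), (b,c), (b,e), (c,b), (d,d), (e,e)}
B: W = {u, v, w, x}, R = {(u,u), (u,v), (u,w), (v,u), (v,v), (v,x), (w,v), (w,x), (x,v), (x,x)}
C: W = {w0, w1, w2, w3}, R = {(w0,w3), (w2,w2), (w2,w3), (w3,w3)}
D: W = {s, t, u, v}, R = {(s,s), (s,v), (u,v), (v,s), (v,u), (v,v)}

The schema corresponds to symmetry: \forall x \forall y (Rxy \to Ryx).
A: fails — Rab but not Rba.
B: fails — Ruw but not Rwu.
C: fails — Rw0w3 but not Rw3w0.
D: ✓.
Valid on: D.

D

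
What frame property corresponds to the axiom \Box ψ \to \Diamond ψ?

This is the D axiom.
It corresponds to seriality: \forall x \exists y Rxy.

seriality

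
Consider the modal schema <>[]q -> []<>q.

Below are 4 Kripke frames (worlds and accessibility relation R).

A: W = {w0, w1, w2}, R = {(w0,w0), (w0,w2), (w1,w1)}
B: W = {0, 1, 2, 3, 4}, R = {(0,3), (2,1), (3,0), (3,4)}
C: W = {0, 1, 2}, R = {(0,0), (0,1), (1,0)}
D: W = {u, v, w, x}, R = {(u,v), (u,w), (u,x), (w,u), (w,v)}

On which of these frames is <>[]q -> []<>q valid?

C

Frame correspondent (Sahlqvist): forall x forall y forall z (Rxy & Rxz -> exists w (Ryw & Rzw)) — i.e. convergence.
A: fails — Rw0w2 and Rw0w2 but w2 and w2 have no common successor.
B: fails — R21 and R21 but 1 and 1 have no common successor.
C: ✓.
D: fails — Ruv and Ruv but v and v have no common successor.
Valid on: C.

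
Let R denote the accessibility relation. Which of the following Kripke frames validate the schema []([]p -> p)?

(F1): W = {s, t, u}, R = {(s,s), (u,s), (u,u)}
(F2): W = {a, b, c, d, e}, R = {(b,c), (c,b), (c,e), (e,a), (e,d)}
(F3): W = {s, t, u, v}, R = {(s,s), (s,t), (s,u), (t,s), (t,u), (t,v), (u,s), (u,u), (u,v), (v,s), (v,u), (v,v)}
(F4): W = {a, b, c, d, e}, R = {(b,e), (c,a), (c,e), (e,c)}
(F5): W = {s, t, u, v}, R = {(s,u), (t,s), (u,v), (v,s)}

Frame correspondent (Sahlqvist): forall x forall y (Rxy -> Ryy) — i.e. shift-reflexivity.
(F1): holds.
(F2): fails — Rbc but not Rcc.
(F3): fails — Rst but not Rtt.
(F4): fails — Rca but not Raa.
(F5): fails — Rsu but not Ruu.
Valid on: (F1).

(F1)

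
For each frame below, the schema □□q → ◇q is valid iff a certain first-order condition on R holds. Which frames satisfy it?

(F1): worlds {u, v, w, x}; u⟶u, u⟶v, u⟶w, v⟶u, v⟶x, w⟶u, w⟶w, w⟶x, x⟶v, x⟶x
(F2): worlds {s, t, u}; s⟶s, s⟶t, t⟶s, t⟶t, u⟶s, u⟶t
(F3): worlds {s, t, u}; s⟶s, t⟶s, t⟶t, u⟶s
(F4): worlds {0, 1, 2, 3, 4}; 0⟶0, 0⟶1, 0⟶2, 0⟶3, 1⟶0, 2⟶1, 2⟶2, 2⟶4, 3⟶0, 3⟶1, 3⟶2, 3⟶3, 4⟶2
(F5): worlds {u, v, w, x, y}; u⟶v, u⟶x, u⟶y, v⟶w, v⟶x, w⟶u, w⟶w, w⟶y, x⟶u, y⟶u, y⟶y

Frame correspondent (Sahlqvist): ∀x ∃w (xR²w ∧ xRw) — i.e. a generalized confluence (Geach) condition.
(F1): holds.
(F2): holds.
(F3): holds.
(F4): holds.
(F5): fails — at x but no t with xR²t and xRt.
Valid on: (F1), (F2), (F3), (F4).

(F1), (F2), (F3), (F4)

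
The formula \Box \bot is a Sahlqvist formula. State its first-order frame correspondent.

Emptiness of R

□⊥ is valid iff no world has any successor (otherwise □⊥ fails at any world with one).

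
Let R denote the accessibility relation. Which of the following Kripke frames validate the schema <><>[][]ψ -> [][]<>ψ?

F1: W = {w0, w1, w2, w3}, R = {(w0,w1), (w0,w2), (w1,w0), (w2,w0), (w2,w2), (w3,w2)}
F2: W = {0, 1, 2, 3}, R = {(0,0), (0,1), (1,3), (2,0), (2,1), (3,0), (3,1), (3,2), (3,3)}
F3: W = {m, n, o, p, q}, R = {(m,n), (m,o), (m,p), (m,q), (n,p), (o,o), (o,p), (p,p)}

Frame correspondent (Sahlqvist): forall x forall y forall z ((x R^2 y & x R^2 z) -> exists w (y R^2 w & zRw)) — i.e. a generalized confluence (Geach) condition.
F1: fails — w1R²w1, w1R²w1 but no w with w1R²w and w1Rw.
F2: ✓.
F3: ✓.
Valid on: F2, F3.

F2, F3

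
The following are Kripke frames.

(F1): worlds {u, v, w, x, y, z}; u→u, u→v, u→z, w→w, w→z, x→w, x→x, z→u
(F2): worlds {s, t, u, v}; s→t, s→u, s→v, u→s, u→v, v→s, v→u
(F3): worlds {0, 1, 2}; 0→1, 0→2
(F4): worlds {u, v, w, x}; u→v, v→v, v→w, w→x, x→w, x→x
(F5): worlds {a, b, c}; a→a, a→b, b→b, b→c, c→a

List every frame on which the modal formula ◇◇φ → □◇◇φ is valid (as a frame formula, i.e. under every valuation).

(F3)

This is the axiom for a generalized confluence (Geach) condition; its first-order frame correspondent is ∀x ∀y ∀z ((xR²y ∧ xRz) → ∃w (y = w ∧ zR²w)).
(F1): fails — uR²u, uRv but no t with u=t and vR²t.
(F2): fails — sR²s, sRt but no w with s=w and tR²w.
(F3): condition met.
(F4): fails — vR²v, vRw but no t with v=t and wR²t.
(F5): fails — bR²c, bRc but no w with c=w and cR²w.
Valid on: (F3).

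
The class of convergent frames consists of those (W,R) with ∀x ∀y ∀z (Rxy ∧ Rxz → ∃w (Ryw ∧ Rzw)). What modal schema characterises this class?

A defining formula is ◇□p → □◇p (the .2 axiom).

◇□p → □◇p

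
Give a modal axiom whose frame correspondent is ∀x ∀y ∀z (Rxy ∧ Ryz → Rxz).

This is transitivity; the standard corresponding axiom is 4: □q → □□q.
Suppose □q→□□q is valid. Take Rxy, Ryz and set V(q)={w : Rxw}. Then □q at x, so □□q at x, so □q at y, so q at z, i.e. Rxz.

□q → □□q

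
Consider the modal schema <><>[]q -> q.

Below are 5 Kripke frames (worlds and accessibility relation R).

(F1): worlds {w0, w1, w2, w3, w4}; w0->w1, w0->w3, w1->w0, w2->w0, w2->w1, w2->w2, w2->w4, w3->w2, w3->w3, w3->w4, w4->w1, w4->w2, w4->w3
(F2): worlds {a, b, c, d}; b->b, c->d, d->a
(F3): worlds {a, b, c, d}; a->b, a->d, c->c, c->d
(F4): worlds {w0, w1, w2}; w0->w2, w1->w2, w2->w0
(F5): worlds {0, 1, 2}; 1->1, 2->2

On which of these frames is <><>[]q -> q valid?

This is the axiom for a generalized confluence (Geach) condition; its first-order frame correspondent is forall x forall y (x R^2 y -> exists w (yRw & x = w)).
(F1): fails — w0R²w0 but no w with w0Rw and w0=w.
(F2): fails — cR²a but no w with aRw and c=w.
(F3): fails — cR²d but no w with dRw and c=w.
(F4): fails — w0R²w0 but no w with w0Rw and w0=w.
(F5): ✓.
Valid on: (F5).

(F5)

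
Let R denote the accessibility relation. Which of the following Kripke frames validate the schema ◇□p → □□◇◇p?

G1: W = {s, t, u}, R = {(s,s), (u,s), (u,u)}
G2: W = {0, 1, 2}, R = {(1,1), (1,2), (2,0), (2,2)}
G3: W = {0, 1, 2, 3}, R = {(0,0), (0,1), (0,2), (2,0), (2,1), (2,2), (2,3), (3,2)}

G1

The schema corresponds to a generalized confluence (Geach) condition: ∀x ∀y ∀z ((xRy ∧ xR²z) → ∃w (yRw ∧ zR²w)).
G1: holds.
G2: fails — 1R1, 1R²0 but no w with 1Rw and 0R²w.
G3: fails — 0R0, 0R²1 but no w with 0Rw and 1R²w.
Valid on: G1.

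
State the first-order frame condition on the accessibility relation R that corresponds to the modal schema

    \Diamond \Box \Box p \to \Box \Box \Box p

This is a Sahlqvist (Geach-type) schema ◇^1□^2p → □^3◇^0p.
Minimal-valuation argument: fix x; take any y with xR^1y and any z with xR^3z. Set V(p) to the set of worlds R-reachable from y in exactly 2 steps. Then □^2p holds at y, so the antecedent holds at x; validity forces ◇^0p at z, giving a w with zR^0w and yR^2w.
First-order correspondent: \forall x \forall y \forall z ((xRy \wedge x R^3 z) \to \exists w (y R^2 w \wedge z = w)).

\forall x \forall y \forall z ((xRy \wedge x R^3 z) \to \exists w (y R^2 w \wedge z = w))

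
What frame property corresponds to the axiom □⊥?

□⊥ is valid iff no world has any successor (otherwise □⊥ fails at any world with one).
Conversely, on a frame with emptiness of R the schema holds at every world under every valuation.
Frame condition: ∀x ∀y ¬Rxy.

Emptiness of R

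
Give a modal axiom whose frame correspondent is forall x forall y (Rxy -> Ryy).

This is shift-reflexivity; the standard corresponding axiom is T□: □(□s → s).
Suppose □(□s→s) is valid. Take Rxy and set V(s)={w : Ryw}. Then at y, □s holds; since □(□s→s) at x, □s→s at y, so s at y, i.e. Ryy.

□(□s → s)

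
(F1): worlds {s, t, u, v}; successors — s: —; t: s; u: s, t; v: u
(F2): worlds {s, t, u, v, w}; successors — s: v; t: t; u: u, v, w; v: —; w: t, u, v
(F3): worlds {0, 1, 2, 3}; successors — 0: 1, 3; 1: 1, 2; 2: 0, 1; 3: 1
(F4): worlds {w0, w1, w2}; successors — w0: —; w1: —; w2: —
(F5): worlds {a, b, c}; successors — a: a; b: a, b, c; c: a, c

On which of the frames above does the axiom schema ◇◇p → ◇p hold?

Frame correspondent (Sahlqvist): ∀x ∀y ∀z (Rxy ∧ Ryz → Rxz) — i.e. transitivity.
(F1): fails — Rvu and Rus but not Rvs.
(F2): fails — Ruw and Rwt but not Rut.
(F3): fails — R31 and R12 but not R32.
(F4): condition met.
(F5): condition met.
Valid on: (F4), (F5).

(F4), (F5)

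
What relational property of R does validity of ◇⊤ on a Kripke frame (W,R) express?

seriality

◇⊤ holds at w iff w has a successor, so frame-validity of ◇⊤ is exactly seriality. Equivalently via □A → ◇A:
Suppose □A→◇A is valid. At any x set V(A)=W. Then □A at x, so ◇A at x, so x has a successor.
Conversely, on a frame with seriality the schema holds at every world under every valuation.
Frame condition: ∀x ∃y Rxy.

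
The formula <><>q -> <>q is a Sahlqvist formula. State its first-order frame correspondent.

Equivalently (dual form): □q → □□q.
Suppose □q→□□q is valid. Take Rxy, Ryz and set V(q)={w : Rxw}. Then □q at x, so □□q at x, so □q at y, so q at z, i.e. Rxz.

transitivity: forall x forall y forall z (Rxy & Ryz -> Rxz)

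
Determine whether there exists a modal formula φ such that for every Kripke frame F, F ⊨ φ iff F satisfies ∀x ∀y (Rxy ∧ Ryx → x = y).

Any modally definable frame class is closed under surjective bounded morphisms.
The 4-cycle (worlds a,b,c,d with a→b→c→d→a) is antisymmetric. Sending even-indexed worlds to s and odd-indexed worlds to t is a surjective bounded morphism onto the two-world frame with s↔t, which is not antisymmetric.
So the class is not modally definable.

No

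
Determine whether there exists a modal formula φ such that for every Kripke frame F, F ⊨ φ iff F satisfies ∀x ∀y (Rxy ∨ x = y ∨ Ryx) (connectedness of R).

Any modally definable frame class is closed under disjoint unions.
Take 3 disjoint single-world reflexive frames: each is trivially connected, but their disjoint union has 3 worlds with no edge between distinct components, so it is not connected.
So the class is not modally definable.

Not modally definable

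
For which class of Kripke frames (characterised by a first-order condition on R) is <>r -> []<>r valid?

This is the 5 axiom.
Its frame correspondent is the Euclidean property — forall x forall y forall z (Rxy & Rxz -> Ryz).

The Euclidean property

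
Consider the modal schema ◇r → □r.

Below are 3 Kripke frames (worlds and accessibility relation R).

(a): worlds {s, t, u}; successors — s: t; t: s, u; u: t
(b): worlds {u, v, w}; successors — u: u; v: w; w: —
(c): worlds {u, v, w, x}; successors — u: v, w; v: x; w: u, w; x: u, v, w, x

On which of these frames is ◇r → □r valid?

(b)

This is the axiom for partial functionality; its first-order frame correspondent is ∀x ∀y ∀z (Rxy ∧ Rxz → y = z).
(a): fails — t sees both s and u.
(b): condition met.
(c): fails — u sees both v and w.
Valid on: (b).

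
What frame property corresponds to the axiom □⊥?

This schema is the Ver axiom.
Its frame correspondent is emptiness of R — ∀x ∀y ¬Rxy.

Emptiness of R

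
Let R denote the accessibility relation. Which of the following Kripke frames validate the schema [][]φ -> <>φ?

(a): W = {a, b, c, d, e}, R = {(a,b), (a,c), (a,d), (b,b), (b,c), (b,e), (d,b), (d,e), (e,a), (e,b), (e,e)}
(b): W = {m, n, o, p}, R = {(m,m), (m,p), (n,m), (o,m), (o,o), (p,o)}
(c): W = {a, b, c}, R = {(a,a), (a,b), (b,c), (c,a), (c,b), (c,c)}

This is the axiom for a generalized confluence (Geach) condition; its first-order frame correspondent is forall x exists w (x R^2 w & xRw).
(a): fails — at c but no w with cR²w and cRw.
(b): condition met.
(c): condition met.
Valid on: (b), (c).

(b), (c)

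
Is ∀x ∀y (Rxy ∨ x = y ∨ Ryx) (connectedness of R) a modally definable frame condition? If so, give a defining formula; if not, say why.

No — not modally definable

Modal frame validity is preserved under disjoint unions.
Take 2 disjoint single-world reflexive frames: each is trivially connected, but their disjoint union has 2 worlds with no edge between distinct components, so it is not connected.
So no modal formula (or set of formulas) defines exactly the connected frames.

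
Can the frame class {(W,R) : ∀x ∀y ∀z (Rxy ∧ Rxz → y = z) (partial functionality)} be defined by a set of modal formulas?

Yes — defined by ◇p → □p

This is a Sahlqvist condition; the CD axiom ◇p → □p defines it.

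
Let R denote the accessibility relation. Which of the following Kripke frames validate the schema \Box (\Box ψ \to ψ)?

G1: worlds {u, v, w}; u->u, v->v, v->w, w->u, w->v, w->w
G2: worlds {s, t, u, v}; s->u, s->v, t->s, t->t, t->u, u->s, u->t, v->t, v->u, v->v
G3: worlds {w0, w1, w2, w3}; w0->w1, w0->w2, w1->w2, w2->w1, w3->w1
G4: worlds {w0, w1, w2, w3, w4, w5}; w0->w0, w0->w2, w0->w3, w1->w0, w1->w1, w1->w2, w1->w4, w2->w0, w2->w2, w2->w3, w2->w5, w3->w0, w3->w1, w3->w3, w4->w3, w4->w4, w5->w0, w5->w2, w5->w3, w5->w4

Frame correspondent (Sahlqvist): \forall x \forall y (Rxy \to Ryy) — i.e. shift-reflexivity.
G1: condition met.
G2: fails — Rus but not Rss.
G3: fails — Rw1w2 but not Rw2w2.
G4: fails — Rw2w5 but not Rw5w5.

G1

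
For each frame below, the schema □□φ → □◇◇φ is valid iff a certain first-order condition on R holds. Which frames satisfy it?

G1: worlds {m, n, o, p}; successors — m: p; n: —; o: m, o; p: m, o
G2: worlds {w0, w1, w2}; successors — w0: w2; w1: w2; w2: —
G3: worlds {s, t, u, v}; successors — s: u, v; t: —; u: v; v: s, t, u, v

G1

Frame correspondent (Sahlqvist): ∀x ∀z (xRz → ∃w (xR²w ∧ zR²w)) — i.e. a generalized confluence (Geach) condition.
G1: condition met.
G2: fails — w0Rw2 but no w with w0R²w and w2R²w.
G3: fails — vRt but no w with vR²w and tR²w.
Valid on: G1.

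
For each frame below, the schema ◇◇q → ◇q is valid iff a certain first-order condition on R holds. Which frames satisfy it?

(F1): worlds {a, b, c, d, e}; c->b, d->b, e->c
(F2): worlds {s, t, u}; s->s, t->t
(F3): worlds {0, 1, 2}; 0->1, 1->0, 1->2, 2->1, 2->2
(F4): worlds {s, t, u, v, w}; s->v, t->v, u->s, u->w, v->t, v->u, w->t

(F2)

Frame correspondent (Sahlqvist): ∀x ∀y ∀z (Rxy ∧ Ryz → Rxz) — i.e. transitivity.
(F1): fails — Rec and Rcb but not Reb.
(F2): holds.
(F3): fails — R10 and R01 but not R11.
(F4): fails — Rwt and Rtv but not Rwv.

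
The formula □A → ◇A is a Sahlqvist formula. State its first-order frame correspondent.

Suppose □A→◇A is valid. At any x set V(A)=W. Then □A at x, so ◇A at x, so x has a successor.
Conversely, any frame satisfying ∀x ∃y Rxy validates the schema.
So the correspondent is seriality.

Seriality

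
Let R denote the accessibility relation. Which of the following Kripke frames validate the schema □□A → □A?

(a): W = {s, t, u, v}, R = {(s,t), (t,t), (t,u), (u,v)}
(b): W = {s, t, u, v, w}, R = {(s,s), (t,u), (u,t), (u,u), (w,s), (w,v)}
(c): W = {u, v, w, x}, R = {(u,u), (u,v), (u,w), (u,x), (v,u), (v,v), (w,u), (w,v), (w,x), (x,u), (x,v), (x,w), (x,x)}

(c)

Frame correspondent (Sahlqvist): ∀x ∀y (Rxy → ∃z (Rxz ∧ Rzy)) — i.e. density.
(a): fails — Ruv but no z with Ruz and Rzv.
(b): fails — Rwv but no z with Rwz and Rzv.
(c): satisfies the condition.
Valid on: (c).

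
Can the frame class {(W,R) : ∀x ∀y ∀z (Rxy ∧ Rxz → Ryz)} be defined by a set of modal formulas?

Yes: it is the Euclidean property, defined by the 5 schema ◇p → □◇p.
Suppose ◇p→□◇p is valid. Take Rxy, Rxz and set V(p)={y}. Then ◇p at x, so □◇p at x, so ◇p at z, so some w with Rzw has p; w=y, i.e. Rzy. By symmetry of the argument, Ryz.

Yes, by ◇p → □◇p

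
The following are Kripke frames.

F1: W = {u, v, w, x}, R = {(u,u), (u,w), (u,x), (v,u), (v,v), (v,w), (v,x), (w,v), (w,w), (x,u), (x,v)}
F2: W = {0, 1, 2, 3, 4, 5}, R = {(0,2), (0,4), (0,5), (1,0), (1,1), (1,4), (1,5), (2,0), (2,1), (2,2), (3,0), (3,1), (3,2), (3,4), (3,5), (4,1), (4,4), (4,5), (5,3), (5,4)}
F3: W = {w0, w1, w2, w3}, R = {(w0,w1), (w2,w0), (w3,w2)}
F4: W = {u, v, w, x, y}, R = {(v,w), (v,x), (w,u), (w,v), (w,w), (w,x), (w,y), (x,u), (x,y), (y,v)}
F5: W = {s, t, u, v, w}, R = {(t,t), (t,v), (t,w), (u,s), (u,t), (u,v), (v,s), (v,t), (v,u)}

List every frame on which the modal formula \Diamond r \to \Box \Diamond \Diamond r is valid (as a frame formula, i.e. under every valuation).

F1

Frame correspondent (Sahlqvist): \forall x \forall y \forall z ((xRy \wedge xRz) \to \exists w (y = w \wedge z R^2 w)) — i.e. a generalized confluence (Geach) condition.
F1: ✓.
F2: fails — 0R2, 0R4 but no w with 2=w and 4R²w.
F3: fails — w0Rw1, w0Rw1 but no w with w1=w and w1R²w.
F4: fails — vRw, vRx but no t with w=t and xR²t.
F5: fails — tRt, tRw but no w* with t=w* and wR²w*.
Valid on: F1.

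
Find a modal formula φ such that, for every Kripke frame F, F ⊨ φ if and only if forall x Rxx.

□q → q

This is reflexivity; the standard corresponding axiom is T: □q → q.
Suppose □q→q is valid. At any x set V(q)={w : Rxw}. Then □q holds at x, so q holds at x, i.e. Rxx.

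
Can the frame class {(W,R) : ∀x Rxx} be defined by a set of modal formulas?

The condition is reflexivity. A defining modal formula is □r → r.
Suppose □r→r is valid. At any x set V(r)={w : Rxw}. Then □r holds at x, so r holds at x, i.e. Rxx.

Yes, by □r → r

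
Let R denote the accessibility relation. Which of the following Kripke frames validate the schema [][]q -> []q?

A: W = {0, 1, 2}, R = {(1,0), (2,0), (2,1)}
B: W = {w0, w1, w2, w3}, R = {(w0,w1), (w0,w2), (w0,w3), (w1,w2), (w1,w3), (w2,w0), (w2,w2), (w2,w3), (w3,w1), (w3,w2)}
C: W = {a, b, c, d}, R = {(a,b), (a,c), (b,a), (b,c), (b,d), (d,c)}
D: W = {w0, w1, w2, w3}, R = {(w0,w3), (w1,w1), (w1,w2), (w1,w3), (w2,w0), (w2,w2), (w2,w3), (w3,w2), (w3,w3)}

The schema corresponds to density: forall x forall y (Rxy -> exists z (Rxz & Rzy)).
A: fails — R10 but no z with R1z and Rz0.
B: fails — Rw3w1 but no z with Rw3z and Rzw1.
C: fails — Rdc but no z with Rdz and Rzc.
D: ✓.
Valid on: D.

D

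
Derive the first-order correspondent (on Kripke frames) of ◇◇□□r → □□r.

This is a Sahlqvist (Geach-type) schema ◇^2□^2r → □^2◇^0r.
First-order correspondent: ∀x ∀y ∀z ((xR²y ∧ xR²z) → ∃w (yR²w ∧ z = w)).

∀x ∀y ∀z ((xR²y ∧ xR²z) → ∃w (yR²w ∧ z = w))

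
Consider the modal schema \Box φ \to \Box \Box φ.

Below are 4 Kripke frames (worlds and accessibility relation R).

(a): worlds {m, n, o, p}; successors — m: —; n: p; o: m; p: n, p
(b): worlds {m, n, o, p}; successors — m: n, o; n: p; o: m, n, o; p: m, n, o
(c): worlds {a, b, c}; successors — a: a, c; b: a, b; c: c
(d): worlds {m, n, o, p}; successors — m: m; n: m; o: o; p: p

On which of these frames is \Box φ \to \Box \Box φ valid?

This is the axiom for transitivity; its first-order frame correspondent is \forall x \forall y \forall z (Rxy \wedge Ryz \to Rxz).
(a): fails — Rnp and Rpn but not Rnn.
(b): fails — Ron and Rnp but not Rop.
(c): fails — Rba and Rac but not Rbc.
(d): holds.

(d)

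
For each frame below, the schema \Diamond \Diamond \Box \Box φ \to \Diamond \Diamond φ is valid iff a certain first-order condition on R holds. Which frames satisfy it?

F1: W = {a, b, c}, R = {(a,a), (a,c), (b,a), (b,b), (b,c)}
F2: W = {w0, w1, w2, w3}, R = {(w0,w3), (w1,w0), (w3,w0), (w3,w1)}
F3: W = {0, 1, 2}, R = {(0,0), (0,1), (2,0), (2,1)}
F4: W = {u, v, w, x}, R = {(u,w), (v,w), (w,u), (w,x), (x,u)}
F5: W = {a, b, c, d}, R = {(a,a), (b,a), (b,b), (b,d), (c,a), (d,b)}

The schema corresponds to a generalized confluence (Geach) condition: \forall x \forall y (x R^2 y \to \exists w (y R^2 w \wedge x R^2 w)).
F1: fails — aR²c but no w with cR²w and aR²w.
F2: fails — w0R²w1 but no w with w1R²w and w0R²w.
F3: fails — 0R²1 but no w with 1R²w and 0R²w.
F4: fails — uR²x but no t with xR²t and uR²t.
F5: holds.
Valid on: F5.

F5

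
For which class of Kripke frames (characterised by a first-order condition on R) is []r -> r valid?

This schema is the T axiom.
It corresponds to reflexivity: forall x Rxx.

Reflexivity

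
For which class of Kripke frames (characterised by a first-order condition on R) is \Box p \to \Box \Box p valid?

Suppose □p→□□p is valid. Take Rxy, Ryz and set V(p)={w : Rxw}. Then □p at x, so □□p at x, so □p at y, so p at z, i.e. Rxz.
Conversely, on a frame with transitivity the schema holds at every world under every valuation.
Frame condition: \forall x \forall y \forall z (Rxy \wedge Ryz \to Rxz).

transitivity: \forall x \forall y \forall z (Rxy \wedge Ryz \to Rxz)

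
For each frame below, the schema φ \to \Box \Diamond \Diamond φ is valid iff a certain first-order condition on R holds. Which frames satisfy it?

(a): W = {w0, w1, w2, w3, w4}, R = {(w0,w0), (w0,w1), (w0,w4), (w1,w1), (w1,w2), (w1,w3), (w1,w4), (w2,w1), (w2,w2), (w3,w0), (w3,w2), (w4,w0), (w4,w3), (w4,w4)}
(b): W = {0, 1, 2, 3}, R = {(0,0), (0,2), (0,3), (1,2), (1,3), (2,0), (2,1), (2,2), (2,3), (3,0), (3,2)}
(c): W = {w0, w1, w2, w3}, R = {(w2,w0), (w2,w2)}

This is the axiom for a generalized confluence (Geach) condition; its first-order frame correspondent is \forall x \forall z (xRz \to \exists w (x = w \wedge z R^2 w)).
(a): condition met.
(b): condition met.
(c): fails — w2Rw0 but no w with w2=w and w0R²w.

(a), (b)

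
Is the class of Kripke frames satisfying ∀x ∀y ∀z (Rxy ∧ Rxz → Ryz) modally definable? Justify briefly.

Yes — defined by ◇p → □◇p

This is a Sahlqvist condition; the 5 axiom ◇p → □◇p defines it.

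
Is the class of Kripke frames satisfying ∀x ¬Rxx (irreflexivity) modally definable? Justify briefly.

Any modally definable frame class is closed under surjective bounded morphisms.
The 4-cycle (worlds s,t,u,v with s→t→u→v→s) is irreflexive, and the map sending every world to a single reflexive point • is a surjective bounded morphism (forth: every edge maps to (•,•); back: every world has a successor). So any modal formula valid on the 4-cycle is also valid on the reflexive point, which is not irreflexive.
So no modal formula (or set of formulas) defines exactly the irreflexive frames.

Not modally definable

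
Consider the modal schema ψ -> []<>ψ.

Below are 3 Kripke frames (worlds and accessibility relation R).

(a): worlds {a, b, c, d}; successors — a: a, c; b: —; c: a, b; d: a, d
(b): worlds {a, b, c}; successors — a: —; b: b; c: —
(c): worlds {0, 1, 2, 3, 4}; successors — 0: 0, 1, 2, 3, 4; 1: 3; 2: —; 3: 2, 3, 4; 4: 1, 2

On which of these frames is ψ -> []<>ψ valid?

Frame correspondent (Sahlqvist): forall x forall y (Rxy -> Ryx) — i.e. symmetry.
(a): fails — Rcb but not Rbc.
(b): condition met.
(c): fails — R34 but not R43.

(b)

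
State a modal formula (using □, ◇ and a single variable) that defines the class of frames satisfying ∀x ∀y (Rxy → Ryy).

□(□ψ → ψ)

This is shift-reflexivity; the standard corresponding axiom is T□: □(□ψ → ψ).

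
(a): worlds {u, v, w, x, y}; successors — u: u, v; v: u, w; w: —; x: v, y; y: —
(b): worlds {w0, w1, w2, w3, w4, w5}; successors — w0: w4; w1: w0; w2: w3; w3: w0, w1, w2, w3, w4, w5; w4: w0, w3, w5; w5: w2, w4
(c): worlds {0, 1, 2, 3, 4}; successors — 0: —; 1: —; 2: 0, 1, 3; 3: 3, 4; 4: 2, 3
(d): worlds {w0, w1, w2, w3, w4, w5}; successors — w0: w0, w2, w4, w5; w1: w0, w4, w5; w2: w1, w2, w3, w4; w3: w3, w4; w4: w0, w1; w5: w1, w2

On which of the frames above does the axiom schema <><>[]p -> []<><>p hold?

This is the axiom for a generalized confluence (Geach) condition; its first-order frame correspondent is forall x forall y forall z ((x R^2 y & xRz) -> exists w (yRw & z R^2 w)).
(a): fails — uR²w, uRu but no t with wRt and uR²t.
(b): fails — w3R²w0, w3Rw0 but no w with w0Rw and w0R²w.
(c): fails — 2R²3, 2R0 but no w with 3Rw and 0R²w.
(d): satisfies the condition.

(d)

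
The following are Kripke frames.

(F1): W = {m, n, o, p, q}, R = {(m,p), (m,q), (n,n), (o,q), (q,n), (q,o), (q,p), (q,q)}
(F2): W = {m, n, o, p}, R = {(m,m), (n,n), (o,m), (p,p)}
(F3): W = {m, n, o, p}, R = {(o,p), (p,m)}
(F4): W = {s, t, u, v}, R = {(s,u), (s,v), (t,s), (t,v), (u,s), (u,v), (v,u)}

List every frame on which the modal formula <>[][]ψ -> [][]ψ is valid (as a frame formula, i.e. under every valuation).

Frame correspondent (Sahlqvist): forall x forall y forall z ((xRy & x R^2 z) -> exists w (y R^2 w & z = w)) — i.e. a generalized confluence (Geach) condition.
(F1): fails — mRp, mR²n but no w with pR²w and n=w.
(F2): condition met.
(F3): fails — oRp, oR²m but no w with pR²w and m=w.
(F4): fails — sRu, sR²s but no w with uR²w and s=w.

(F2)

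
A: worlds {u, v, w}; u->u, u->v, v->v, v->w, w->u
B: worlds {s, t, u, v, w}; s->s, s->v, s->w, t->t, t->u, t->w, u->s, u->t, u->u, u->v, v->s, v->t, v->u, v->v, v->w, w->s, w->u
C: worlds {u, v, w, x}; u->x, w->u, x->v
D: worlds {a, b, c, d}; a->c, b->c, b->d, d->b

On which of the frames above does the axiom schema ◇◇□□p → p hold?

A, B

This is the axiom for a generalized confluence (Geach) condition; its first-order frame correspondent is ∀x ∀y (xR²y → ∃w (yR²w ∧ x = w)).
A: holds.
B: holds.
C: fails — uR²v but no t with vR²t and u=t.
D: fails — dR²c but no w with cR²w and d=w.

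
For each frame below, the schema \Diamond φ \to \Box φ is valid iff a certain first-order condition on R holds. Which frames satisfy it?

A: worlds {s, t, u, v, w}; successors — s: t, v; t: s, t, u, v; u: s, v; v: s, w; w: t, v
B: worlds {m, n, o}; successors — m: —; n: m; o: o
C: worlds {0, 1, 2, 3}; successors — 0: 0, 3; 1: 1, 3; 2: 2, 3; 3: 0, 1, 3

B

This is the axiom for partial functionality; its first-order frame correspondent is \forall x \forall y \forall z (Rxy \wedge Rxz \to y = z).
A: fails — s sees both t and v.
B: satisfies the condition.
C: fails — 0 sees both 0 and 3.
Valid on: B.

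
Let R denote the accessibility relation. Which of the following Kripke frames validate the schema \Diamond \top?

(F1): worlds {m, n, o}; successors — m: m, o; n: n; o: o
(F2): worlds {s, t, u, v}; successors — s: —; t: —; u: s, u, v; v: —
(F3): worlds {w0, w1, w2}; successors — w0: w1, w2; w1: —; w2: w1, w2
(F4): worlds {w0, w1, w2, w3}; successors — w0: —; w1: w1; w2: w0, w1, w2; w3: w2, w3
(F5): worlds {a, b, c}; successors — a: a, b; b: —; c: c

(F1)

Frame correspondent (Sahlqvist): \forall x \exists y Rxy — i.e. seriality.
(F1): ✓.
(F2): fails — world s has no successor.
(F3): fails — world w1 has no successor.
(F4): fails — world w0 has no successor.
(F5): fails — world b has no successor.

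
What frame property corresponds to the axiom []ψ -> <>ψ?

seriality

This is the D axiom.
Its frame correspondent is seriality — forall x exists y Rxy.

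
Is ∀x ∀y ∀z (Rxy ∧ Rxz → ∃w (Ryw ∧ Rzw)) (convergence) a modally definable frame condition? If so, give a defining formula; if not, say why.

The condition is convergence. A defining modal formula is ◇□q → □◇q.
Suppose ◇□q→□◇q is valid. Take Rxy, Rxz and set V(q)={w : Ryw}. Then □q at y so ◇□q at x, so □◇q at x, so ◇q at z, giving w with Rzw and Ryw.

Definable; ◇□q → □◇q defines it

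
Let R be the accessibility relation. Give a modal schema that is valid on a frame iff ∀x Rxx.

A defining formula is □s → s (the T axiom).
Suppose □s→s is valid. At any x set V(s)={w : Rxw}. Then □s holds at x, so s holds at x, i.e. Rxx.

□s → s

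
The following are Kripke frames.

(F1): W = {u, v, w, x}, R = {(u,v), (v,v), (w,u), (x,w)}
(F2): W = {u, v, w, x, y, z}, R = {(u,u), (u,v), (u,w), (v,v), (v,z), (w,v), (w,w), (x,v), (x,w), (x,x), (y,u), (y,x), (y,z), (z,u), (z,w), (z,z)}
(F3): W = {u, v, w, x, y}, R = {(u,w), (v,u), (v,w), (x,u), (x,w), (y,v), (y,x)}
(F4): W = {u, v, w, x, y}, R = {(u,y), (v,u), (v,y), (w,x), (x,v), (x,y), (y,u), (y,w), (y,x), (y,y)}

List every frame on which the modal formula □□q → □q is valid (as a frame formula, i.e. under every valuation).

(F2)

Frame correspondent (Sahlqvist): ∀x ∀y (Rxy → ∃z (Rxz ∧ Rzy)) — i.e. density.
(F1): fails — Rwu but no z with Rwz and Rzu.
(F2): holds.
(F3): fails — Ryx but no z with Ryz and Rzx.
(F4): fails — Rwx but no z with Rwz and Rzx.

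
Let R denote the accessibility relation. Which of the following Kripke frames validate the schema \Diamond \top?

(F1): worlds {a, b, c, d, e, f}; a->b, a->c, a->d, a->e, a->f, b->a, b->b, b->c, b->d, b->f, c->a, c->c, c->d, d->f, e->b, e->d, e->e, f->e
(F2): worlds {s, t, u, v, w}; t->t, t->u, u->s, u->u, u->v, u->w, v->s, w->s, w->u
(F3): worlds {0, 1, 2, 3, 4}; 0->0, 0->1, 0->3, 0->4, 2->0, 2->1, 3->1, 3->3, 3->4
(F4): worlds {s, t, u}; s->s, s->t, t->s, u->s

(F1), (F4)

The schema corresponds to seriality: \forall x \exists y Rxy.
(F1): satisfies the condition.
(F2): fails — world s has no successor.
(F3): fails — world 1 has no successor.
(F4): satisfies the condition.
Valid on: (F1), (F4).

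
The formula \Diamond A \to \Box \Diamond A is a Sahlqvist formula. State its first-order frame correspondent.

This is the 5 axiom.
Its frame correspondent is the Euclidean property — \forall x \forall y \forall z (Rxy \wedge Rxz \to Ryz).

the Euclidean property: \forall x \forall y \forall z (Rxy \wedge Rxz \to Ryz)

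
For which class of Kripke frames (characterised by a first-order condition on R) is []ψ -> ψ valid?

Reflexivity

This is the T axiom.
It corresponds to reflexivity: forall x Rxx.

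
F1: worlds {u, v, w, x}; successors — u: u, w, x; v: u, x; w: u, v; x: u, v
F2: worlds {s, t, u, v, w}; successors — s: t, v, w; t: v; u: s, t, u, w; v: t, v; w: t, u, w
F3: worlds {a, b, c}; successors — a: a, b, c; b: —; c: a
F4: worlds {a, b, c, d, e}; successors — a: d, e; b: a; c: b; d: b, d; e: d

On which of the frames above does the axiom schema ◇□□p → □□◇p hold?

This is the axiom for a generalized confluence (Geach) condition; its first-order frame correspondent is ∀x ∀y ∀z ((xRy ∧ xR²z) → ∃w (yR²w ∧ zRw)).
F1: satisfies the condition.
F2: satisfies the condition.
F3: fails — aRa, aR²b but no w with aR²w and bRw.
F4: fails — aRe, aR²b but no w with eR²w and bRw.

F1, F2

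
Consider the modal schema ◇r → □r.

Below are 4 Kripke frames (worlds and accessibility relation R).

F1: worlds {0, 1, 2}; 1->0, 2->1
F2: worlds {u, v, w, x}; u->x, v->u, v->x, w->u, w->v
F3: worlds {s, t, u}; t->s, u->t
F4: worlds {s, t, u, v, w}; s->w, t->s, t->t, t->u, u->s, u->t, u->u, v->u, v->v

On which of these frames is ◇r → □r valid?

Frame correspondent (Sahlqvist): ∀x ∀y ∀z (Rxy ∧ Rxz → y = z) — i.e. partial functionality.
F1: condition met.
F2: fails — v sees both u and x.
F3: condition met.
F4: fails — t sees both s and t.

F1, F3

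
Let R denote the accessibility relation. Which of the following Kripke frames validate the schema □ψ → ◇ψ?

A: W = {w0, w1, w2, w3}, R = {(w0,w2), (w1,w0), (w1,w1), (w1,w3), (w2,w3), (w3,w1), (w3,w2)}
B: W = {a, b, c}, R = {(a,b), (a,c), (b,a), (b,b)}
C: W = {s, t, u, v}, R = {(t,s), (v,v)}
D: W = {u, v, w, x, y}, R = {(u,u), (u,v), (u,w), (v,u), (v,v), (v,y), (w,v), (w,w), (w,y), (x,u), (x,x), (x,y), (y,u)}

A, D

This is the axiom for seriality; its first-order frame correspondent is ∀x ∃y Rxy.
A: ✓.
B: fails — world c has no successor.
C: fails — world s has no successor.
D: ✓.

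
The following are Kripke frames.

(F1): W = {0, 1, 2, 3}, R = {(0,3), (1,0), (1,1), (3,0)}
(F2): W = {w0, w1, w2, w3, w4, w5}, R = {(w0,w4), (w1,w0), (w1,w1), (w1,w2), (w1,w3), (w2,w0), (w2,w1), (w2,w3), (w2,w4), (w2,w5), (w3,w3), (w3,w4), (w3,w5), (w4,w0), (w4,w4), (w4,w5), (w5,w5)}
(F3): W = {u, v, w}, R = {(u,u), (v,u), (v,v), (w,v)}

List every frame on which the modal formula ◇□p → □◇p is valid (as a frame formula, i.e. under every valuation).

(F3)

Frame correspondent (Sahlqvist): ∀x ∀y ∀z (Rxy ∧ Rxz → ∃w (Ryw ∧ Rzw)) — i.e. convergence.
(F1): fails — R10 and R11 but 0 and 1 have no common successor.
(F2): fails — Rw1w1 and Rw1w0 but w1 and w0 have no common successor.
(F3): holds.
Valid on: (F3).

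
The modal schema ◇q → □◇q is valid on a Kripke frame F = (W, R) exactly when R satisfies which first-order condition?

The Euclidean property

Suppose ◇q→□◇q is valid. Take Rxy, Rxz and set V(q)={y}. Then ◇q at x, so □◇q at x, so ◇q at z, so some w with Rzw has q; w=y, i.e. Rzy. By symmetry of the argument, Ryz.
Conversely, any frame satisfying ∀x ∀y ∀z (Rxy ∧ Rxz → Ryz) validates the schema.
Frame condition: ∀x ∀y ∀z (Rxy ∧ Rxz → Ryz).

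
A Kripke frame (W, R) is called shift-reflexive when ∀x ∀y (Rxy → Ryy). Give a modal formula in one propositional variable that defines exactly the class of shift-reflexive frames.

A defining formula is □(□r → r) (the T□ axiom).
Suppose □(□r→r) is valid. Take Rxy and set V(r)={w : Ryw}. Then at y, □r holds; since □(□r→r) at x, □r→r at y, so r at y, i.e. Ryy.

□(□r → r)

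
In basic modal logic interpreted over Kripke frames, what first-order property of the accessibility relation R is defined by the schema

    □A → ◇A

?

Suppose □A→◇A is valid. At any x set V(A)=W. Then □A at x, so ◇A at x, so x has a successor.
Conversely, on a frame with seriality the schema holds at every world under every valuation.
So the correspondent is seriality.

Seriality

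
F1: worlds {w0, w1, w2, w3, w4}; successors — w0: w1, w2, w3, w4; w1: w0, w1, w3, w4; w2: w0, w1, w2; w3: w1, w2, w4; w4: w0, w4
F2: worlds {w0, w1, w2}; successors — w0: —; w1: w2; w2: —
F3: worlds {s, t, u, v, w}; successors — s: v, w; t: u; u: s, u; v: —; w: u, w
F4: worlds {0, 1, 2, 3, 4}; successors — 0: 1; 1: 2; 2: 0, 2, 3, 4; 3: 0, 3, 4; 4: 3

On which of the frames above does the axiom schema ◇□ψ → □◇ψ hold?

This is the axiom for convergence; its first-order frame correspondent is ∀x ∀y ∀z (Rxy ∧ Rxz → ∃w (Ryw ∧ Rzw)).
F1: satisfies the condition.
F2: fails — Rw1w2 and Rw1w2 but w2 and w2 have no common successor.
F3: fails — Rsv and Rsv but v and v have no common successor.
F4: fails — R23 and R20 but 3 and 0 have no common successor.
Valid on: F1.

F1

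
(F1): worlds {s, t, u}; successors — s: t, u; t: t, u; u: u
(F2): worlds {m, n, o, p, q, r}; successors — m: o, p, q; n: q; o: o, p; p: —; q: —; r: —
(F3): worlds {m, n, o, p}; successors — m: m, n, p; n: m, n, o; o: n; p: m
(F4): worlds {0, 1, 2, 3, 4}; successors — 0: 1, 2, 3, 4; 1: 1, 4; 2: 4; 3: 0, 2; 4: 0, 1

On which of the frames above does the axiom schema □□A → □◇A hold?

(F1), (F3), (F4)

The schema corresponds to a generalized confluence (Geach) condition: ∀x ∀z (xRz → ∃w (xR²w ∧ zRw)).
(F1): satisfies the condition.
(F2): fails — mRp but no w with mR²w and pRw.
(F3): satisfies the condition.
(F4): satisfies the condition.
Valid on: (F1), (F3), (F4).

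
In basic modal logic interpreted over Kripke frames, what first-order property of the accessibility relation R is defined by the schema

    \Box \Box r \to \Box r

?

density: \forall x \forall y (Rxy \to \exists z (Rxz \wedge Rzy))

Suppose □□r→□r is valid. Take Rxy and set V(r)={w : xR²w}. Then □□r at x, so □r at x, so r at y, i.e. ∃z(Rxz∧Rzy).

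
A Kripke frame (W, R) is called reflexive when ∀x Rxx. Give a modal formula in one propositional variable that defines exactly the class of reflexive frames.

This is reflexivity; the standard corresponding axiom is T: □s → s.
Suppose □s→s is valid. At any x set V(s)={w : Rxw}. Then □s holds at x, so s holds at x, i.e. Rxx.

□s → s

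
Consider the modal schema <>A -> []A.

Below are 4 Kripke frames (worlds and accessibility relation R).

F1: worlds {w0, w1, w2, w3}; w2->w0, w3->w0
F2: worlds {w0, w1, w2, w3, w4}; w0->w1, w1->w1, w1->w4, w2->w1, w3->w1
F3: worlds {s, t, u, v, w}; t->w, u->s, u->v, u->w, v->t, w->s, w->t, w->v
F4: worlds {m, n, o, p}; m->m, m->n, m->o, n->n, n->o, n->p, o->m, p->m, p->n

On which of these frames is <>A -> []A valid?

F1

Frame correspondent (Sahlqvist): forall x forall y forall z (Rxy & Rxz -> y = z) — i.e. partial functionality.
F1: holds.
F2: fails — w1 sees both w1 and w4.
F3: fails — u sees both s and v.
F4: fails — m sees both m and n.
Valid on: F1.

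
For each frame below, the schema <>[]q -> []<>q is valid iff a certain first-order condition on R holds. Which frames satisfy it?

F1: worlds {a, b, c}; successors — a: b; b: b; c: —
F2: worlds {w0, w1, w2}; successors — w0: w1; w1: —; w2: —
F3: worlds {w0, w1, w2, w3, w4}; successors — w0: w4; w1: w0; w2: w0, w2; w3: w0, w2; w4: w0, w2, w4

The schema corresponds to convergence: forall x forall y forall z (Rxy & Rxz -> exists w (Ryw & Rzw)).
F1: satisfies the condition.
F2: fails — Rw0w1 and Rw0w1 but w1 and w1 have no common successor.
F3: fails — Rw2w2 and Rw2w0 but w2 and w0 have no common successor.

F1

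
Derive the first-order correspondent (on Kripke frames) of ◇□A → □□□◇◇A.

This is a Sahlqvist (Geach-type) schema ◇^1□^1A → □^3◇^2A.
Minimal-valuation argument: fix x; take any y with xR^1y and any z with xR^3z. Set V(A) to the set of worlds R-reachable from y in exactly 1 step. Then □^1A holds at y, so the antecedent holds at x; validity forces ◇^2A at z, giving a w with zR^2w and yR^1w.
First-order correspondent: ∀x ∀y ∀z ((xRy ∧ xR³z) → ∃w (yRw ∧ zR²w)).

∀x ∀y ∀z ((xRy ∧ xR³z) → ∃w (yRw ∧ zR²w))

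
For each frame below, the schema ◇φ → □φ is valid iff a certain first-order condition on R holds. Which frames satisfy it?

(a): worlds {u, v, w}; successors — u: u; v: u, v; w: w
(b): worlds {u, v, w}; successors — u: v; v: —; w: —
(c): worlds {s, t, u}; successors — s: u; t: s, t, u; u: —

This is the axiom for partial functionality; its first-order frame correspondent is ∀x ∀y ∀z (Rxy ∧ Rxz → y = z).
(a): fails — v sees both u and v.
(b): condition met.
(c): fails — t sees both s and t.
Valid on: (b).

(b)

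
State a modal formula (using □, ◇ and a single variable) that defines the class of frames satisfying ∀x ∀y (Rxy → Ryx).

This is symmetry; the standard corresponding axiom is B: p → □◇p.
Suppose p→□◇p is valid. Take Rxy and set V(p)={x}. Then p at x, so □◇p at x, so ◇p at y, so some z with Ryz has p; z=x, i.e. Ryx.

p → □◇p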